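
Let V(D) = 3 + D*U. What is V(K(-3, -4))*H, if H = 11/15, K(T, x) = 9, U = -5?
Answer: -154/5 ≈ -30.800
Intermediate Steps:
V(D) = 3 - 5*D (V(D) = 3 + D*(-5) = 3 - 5*D)
H = 11/15 (H = 11*(1/15) = 11/15 ≈ 0.73333)
V(K(-3, -4))*H = (3 - 5*9)*(11/15) = (3 - 45)*(11/15) = -42*11/15 = -154/5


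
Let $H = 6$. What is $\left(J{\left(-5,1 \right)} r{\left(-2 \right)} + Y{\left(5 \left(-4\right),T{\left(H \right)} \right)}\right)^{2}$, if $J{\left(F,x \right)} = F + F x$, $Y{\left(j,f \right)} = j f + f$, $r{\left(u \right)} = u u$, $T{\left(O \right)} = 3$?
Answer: $9409$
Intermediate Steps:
$r{\left(u \right)} = u^{2}$
$Y{\left(j,f \right)} = f + f j$ ($Y{\left(j,f \right)} = f j + f = f + f j$)
$\left(J{\left(-5,1 \right)} r{\left(-2 \right)} + Y{\left(5 \left(-4\right),T{\left(H \right)} \right)}\right)^{2} = \left(- 5 \left(1 + 1\right) \left(-2\right)^{2} + 3 \left(1 + 5 \left(-4\right)\right)\right)^{2} = \left(\left(-5\right) 2 \cdot 4 + 3 \left(1 - 20\right)\right)^{2} = \left(\left(-10\right) 4 + 3 \left(-19\right)\right)^{2} = \left(-40 - 57\right)^{2} = \left(-97\right)^{2} = 9409$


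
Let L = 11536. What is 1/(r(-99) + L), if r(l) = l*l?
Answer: 1/21337 ≈ 4.6867e-5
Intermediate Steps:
r(l) = l²
1/(r(-99) + L) = 1/((-99)² + 11536) = 1/(9801 + 11536) = 1/21337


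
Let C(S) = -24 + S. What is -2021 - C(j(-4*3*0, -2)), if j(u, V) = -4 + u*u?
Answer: -1993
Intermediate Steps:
j(u, V) = -4 + u²
-2021 - C(j(-4*3*0, -2)) = -2021 - (-24 + (-4 + (-4*3*0)²)) = -2021 - (-24 + (-4 + (-12*0)²)) = -2021 - (-24 + (-4 + 0²)) = -2021 - (-24 + (-4 + 0)) = -2021 - (-24 - 4) = -2021 - 1*(-28) = -2021 + 28 = -1993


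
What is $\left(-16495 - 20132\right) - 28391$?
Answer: $-65018$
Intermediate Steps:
$\left(-16495 - 20132\right) - 28391 = -36627 - 28391 = -65018$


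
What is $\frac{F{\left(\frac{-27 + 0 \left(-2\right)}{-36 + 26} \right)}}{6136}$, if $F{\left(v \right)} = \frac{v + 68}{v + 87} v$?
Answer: $\frac{6363}{18346640} \approx 0.00034682$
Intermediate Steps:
$F{\left(v \right)} = \frac{v \left(68 + v\right)}{87 + v}$ ($F{\left(v \right)} = \frac{68 + v}{87 + v} v = \frac{v \left(68 + v\right)}{87 + v}$)
$\frac{F{\left(\frac{-27 + 0 \left(-2\right)}{-36 + 26} \right)}}{6136} = \frac{\frac{-27 + 0 \left(-2\right)}{-36 + 26} \frac{1}{87 + \frac{-27 + 0 \left(-2\right)}{-36 + 26}} \left(68 + \frac{-27 + 0 \left(-2\right)}{-36 + 26}\right)}{6136} = \frac{\frac{-27 + 0}{-10} \left(68 + \frac{-27 + 0}{-10}\right)}{87 + \frac{-27 + 0}{-10}} \cdot \frac{1}{6136} = \frac{\left(-27\right) \left(- \frac{1}{10}\right) \left(68 - - \frac{27}{10}\right)}{87 - - \frac{27}{10}} \cdot \frac{1}{6136} = \frac{27 \left(68 + \frac{27}{10}\right)}{10 \left(87 + \frac{27}{10}\right)} \frac{1}{6136} = \frac{27}{10} \frac{1}{\frac{897}{10}} \cdot \frac{707}{10} \cdot \frac{1}{6136} = \frac{27}{10} \cdot \frac{10}{897} \cdot \frac{707}{10} \cdot \frac{1}{6136} = \frac{6363}{2990} \cdot \frac{1}{6136} = \frac{6363}{18346640}$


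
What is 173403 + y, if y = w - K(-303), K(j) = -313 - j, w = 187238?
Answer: 360651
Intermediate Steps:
y = 187248 (y = 187238 - (-313 - 1*(-303)) = 187238 - (-313 + 303) = 187238 - 1*(-10) = 187238 + 10 = 187248)
173403 + y = 173403 + 187248 = 360651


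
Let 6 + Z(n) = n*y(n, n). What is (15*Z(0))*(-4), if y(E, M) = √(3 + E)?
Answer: 360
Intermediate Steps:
Z(n) = -6 + n*√(3 + n)
(15*Z(0))*(-4) = (15*(-6 + 0*√(3 + 0)))*(-4) = (15*(-6 + 0*√3))*(-4) = (15*(-6 + 0))*(-4) = (15*(-6))*(-4) = -90*(-4) = 360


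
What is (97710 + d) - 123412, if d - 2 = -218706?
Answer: -244406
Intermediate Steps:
d = -218704 (d = 2 - 218706 = -218704)
(97710 + d) - 123412 = (97710 - 218704) - 123412 = -120994 - 123412 = -244406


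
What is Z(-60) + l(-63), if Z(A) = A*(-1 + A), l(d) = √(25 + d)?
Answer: 3660 + I*√38 ≈ 3660.0 + 6.1644*I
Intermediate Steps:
Z(-60) + l(-63) = -60*(-1 - 60) + √(25 - 63) = -60*(-61) + √(-38) = 3660 + I*√38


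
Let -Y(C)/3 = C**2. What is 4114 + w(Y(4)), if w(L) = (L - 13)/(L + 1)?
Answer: 193419/47 ≈ 4115.3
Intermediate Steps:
Y(C) = -3*C**2
w(L) = (-13 + L)/(1 + L)
4114 + w(Y(4)) = 4114 + (-13 - 3*4**2)/(1 - 3*4**2) = 4114 + (-13 - 3*16)/(1 - 3*16) = 4114 + (-13 - 48)/(1 - 48) = 4114 - 61/(-47) = 4114 - 1/47*(-61) = 4114 + 61/47 = 193419/47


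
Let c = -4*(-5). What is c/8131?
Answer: 20/8131 ≈ 0.0024597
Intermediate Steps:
c = 20
c/8131 = 20/8131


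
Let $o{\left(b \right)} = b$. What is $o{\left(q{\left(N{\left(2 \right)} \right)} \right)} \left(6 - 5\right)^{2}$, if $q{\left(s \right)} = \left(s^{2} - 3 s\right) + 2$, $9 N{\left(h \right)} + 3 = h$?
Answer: $\frac{190}{81} \approx 2.3457$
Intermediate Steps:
$N{\left(h \right)} = - \frac{1}{3} + \frac{h}{9}$
$q{\left(s \right)} = 2 + s^{2} - 3 s$
$o{\left(q{\left(N{\left(2 \right)} \right)} \right)} \left(6 - 5\right)^{2} = \left(2 + \left(- \frac{1}{3} + \frac{1}{9} \cdot 2\right)^{2} - 3 \left(- \frac{1}{3} + \frac{1}{9} \cdot 2\right)\right) \left(6 - 5\right)^{2} = \left(2 + \left(- \frac{1}{3} + \frac{2}{9}\right)^{2} - 3 \left(- \frac{1}{3} + \frac{2}{9}\right)\right) 1^{2} = \left(2 + \left(- \frac{1}{9}\right)^{2} - - \frac{1}{3}\right) 1 = \left(2 + \frac{1}{81} + \frac{1}{3}\right) 1 = \frac{190}{81} \cdot 1 = \frac{190}{81}$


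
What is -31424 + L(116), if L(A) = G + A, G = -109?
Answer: -31417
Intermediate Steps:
L(A) = -109 + A
-31424 + L(116) = -31424 + (-109 + 116) = -31424 + 7 = -31417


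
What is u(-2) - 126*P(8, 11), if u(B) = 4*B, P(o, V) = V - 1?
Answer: -1268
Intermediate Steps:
P(o, V) = -1 + V
u(-2) - 126*P(8, 11) = 4*(-2) - 126*(-1 + 11) = -8 - 126*10 = -8 - 1260 = -1268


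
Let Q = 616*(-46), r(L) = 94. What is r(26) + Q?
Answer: -28242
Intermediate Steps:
Q = -28336
r(26) + Q = 94 - 28336 = -28242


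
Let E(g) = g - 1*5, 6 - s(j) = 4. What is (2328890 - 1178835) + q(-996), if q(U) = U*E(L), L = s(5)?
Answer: 1153043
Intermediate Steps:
s(j) = 2 (s(j) = 6 - 1*4 = 6 - 4 = 2)
L = 2
E(g) = -5 + g (E(g) = g - 5 = -5 + g)
q(U) = -3*U (q(U) = U*(-5 + 2) = U*(-3) = -3*U)
(2328890 - 1178835) + q(-996) = (2328890 - 1178835) - 3*(-996) = 1150055 + 2988 = 1153043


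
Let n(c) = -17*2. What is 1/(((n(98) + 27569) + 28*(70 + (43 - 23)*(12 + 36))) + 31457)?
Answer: 1/87832 ≈ 1.1385e-5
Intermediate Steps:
n(c) = -34
1/(((n(98) + 27569) + 28*(70 + (43 - 23)*(12 + 36))) + 31457) = 1/(((-34 + 27569) + 28*(70 + (43 - 23)*(12 + 36))) + 31457) = 1/((27535 + 28*(70 + 20*48)) + 31457) = 1/((27535 + 28*(70 + 960)) + 31457) = 1/((27535 + 28*1030) + 31457) = 1/((27535 + 28840) + 31457) = 1/(56375 + 31457) = 1/87832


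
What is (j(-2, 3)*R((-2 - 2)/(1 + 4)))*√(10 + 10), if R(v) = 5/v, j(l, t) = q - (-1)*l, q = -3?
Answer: 125*√5/2 ≈ 139.75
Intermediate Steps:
j(l, t) = -3 + l (j(l, t) = -3 - (-1)*l = -3 + l)
(j(-2, 3)*R((-2 - 2)/(1 + 4)))*√(10 + 10) = ((-3 - 2)*(5/(((-2 - 2)/(1 + 4)))))*√(10 + 10) = (-25/((-4/5)))*√20 = (-25/((-4*⅕)))*(2*√5) = (-25/(-⅘))*(2*√5) = (-25*(-5)/4)*(2*√5) = (-5*(-25/4))*(2*√5) = 125*(2*√5)/4 = 125*√5/2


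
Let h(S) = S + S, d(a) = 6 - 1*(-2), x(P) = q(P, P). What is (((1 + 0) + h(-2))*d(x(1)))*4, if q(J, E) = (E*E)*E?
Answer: -96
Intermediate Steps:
q(J, E) = E³ (q(J, E) = E²*E = E³)
x(P) = P³
d(a) = 8 (d(a) = 6 + 2 = 8)
h(S) = 2*S
(((1 + 0) + h(-2))*d(x(1)))*4 = (((1 + 0) + 2*(-2))*8)*4 = ((1 - 4)*8)*4 = -3*8*4 = -24*4 = -96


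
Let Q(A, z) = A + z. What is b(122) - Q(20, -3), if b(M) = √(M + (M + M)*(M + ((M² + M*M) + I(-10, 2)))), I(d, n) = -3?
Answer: -17 + 5*√291702 ≈ 2683.5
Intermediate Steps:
b(M) = √(M + 2*M*(-3 + M + 2*M²)) (b(M) = √(M + (M + M)*(M + ((M² + M*M) - 3))) = √(M + (2*M)*(M + ((M² + M²) - 3))) = √(M + (2*M)*(M + (2*M² - 3))) = √(M + (2*M)*(M + (-3 + 2*M²))) = √(M + (2*M)*(-3 + M + 2*M²)) = √(M + 2*M*(-3 + M + 2*M²)))
b(122) - Q(20, -3) = √(122*(-5 + 2*122 + 4*122²)) - (20 - 3) = √(122*(-5 + 244 + 4*14884)) - 1*17 = √(122*(-5 + 244 + 59536)) - 17 = √(122*59775) - 17 = √7292550 - 17 = 5*√291702 - 17 = -17 + 5*√291702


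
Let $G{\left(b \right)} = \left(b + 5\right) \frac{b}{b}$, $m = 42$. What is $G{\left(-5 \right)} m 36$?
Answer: $0$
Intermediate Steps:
$G{\left(b \right)} = 5 + b$ ($G{\left(b \right)} = \left(5 + b\right) 1 = 5 + b$)
$G{\left(-5 \right)} m 36 = \left(5 - 5\right) 42 \cdot 36 = 0 \cdot 42 \cdot 36 = 0 \cdot 36 = 0$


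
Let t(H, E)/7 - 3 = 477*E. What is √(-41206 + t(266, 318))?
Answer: √1020617 ≈ 1010.3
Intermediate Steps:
t(H, E) = 21 + 3339*E (t(H, E) = 21 + 7*(477*E) = 21 + 3339*E)
√(-41206 + t(266, 318)) = √(-41206 + (21 + 3339*318)) = √(-41206 + (21 + 1061802)) = √(-41206 + 1061823) = √1020617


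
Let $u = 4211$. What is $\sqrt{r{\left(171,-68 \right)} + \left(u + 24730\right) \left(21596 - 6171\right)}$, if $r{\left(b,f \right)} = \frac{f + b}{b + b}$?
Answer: $\frac{\sqrt{5801608369214}}{114} \approx 21129.0$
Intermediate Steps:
$r{\left(b,f \right)} = \frac{b + f}{2 b}$
$\sqrt{r{\left(171,-68 \right)} + \left(u + 24730\right) \left(21596 - 6171\right)} = \sqrt{\frac{171 - 68}{2 \cdot 171} + \left(4211 + 24730\right) \left(21596 - 6171\right)} = \sqrt{\frac{1}{2} \cdot \frac{1}{171} \cdot 103 + 28941 \cdot 15425} = \sqrt{\frac{103}{342} + 446414925} = \sqrt{\frac{152673904453}{342}} = \frac{\sqrt{5801608369214}}{114}$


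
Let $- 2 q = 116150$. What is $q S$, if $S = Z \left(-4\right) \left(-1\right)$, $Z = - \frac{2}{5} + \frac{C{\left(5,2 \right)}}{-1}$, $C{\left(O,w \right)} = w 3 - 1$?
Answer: $1254420$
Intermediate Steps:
$C{\left(O,w \right)} = -1 + 3 w$ ($C{\left(O,w \right)} = 3 w - 1 = -1 + 3 w$)
$Z = - \frac{27}{5}$ ($Z = - \frac{2}{5} + \frac{-1 + 3 \cdot 2}{-1} = \left(-2\right) \frac{1}{5} + \left(-1 + 6\right) \left(-1\right) = - \frac{2}{5} + 5 \left(-1\right) = - \frac{2}{5} - 5 = - \frac{27}{5} \approx -5.4$)
$q = -58075$ ($q = \left(- \frac{1}{2}\right) 116150 = -58075$)
$S = - \frac{108}{5}$ ($S = \left(- \frac{27}{5}\right) \left(-4\right) \left(-1\right) = \frac{108}{5} \left(-1\right) = - \frac{108}{5} \approx -21.6$)
$q S = \left(-58075\right) \left(- \frac{108}{5}\right) = 1254420$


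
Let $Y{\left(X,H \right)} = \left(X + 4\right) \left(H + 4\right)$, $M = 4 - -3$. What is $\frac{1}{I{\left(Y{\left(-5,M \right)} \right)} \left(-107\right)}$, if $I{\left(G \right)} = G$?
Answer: $\frac{1}{1177} \approx 0.00084962$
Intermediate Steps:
$M = 7$ ($M = 4 + 3 = 7$)
$Y{\left(X,H \right)} = \left(4 + H\right) \left(4 + X\right)$ ($Y{\left(X,H \right)} = \left(4 + X\right) \left(4 + H\right) = \left(4 + H\right) \left(4 + X\right)$)
$\frac{1}{I{\left(Y{\left(-5,M \right)} \right)} \left(-107\right)} = \frac{1}{\left(16 + 4 \cdot 7 + 4 \left(-5\right) + 7 \left(-5\right)\right) \left(-107\right)} = \frac{1}{\left(16 + 28 - 20 - 35\right) \left(-107\right)} = \frac{1}{\left(-11\right) \left(-107\right)} = \frac{1}{1177}$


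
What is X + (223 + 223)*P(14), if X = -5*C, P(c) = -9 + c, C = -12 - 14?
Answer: 2360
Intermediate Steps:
C = -26
X = 130 (X = -5*(-26) = 130)
X + (223 + 223)*P(14) = 130 + (223 + 223)*(-9 + 14) = 130 + 446*5 = 130 + 2230 = 2360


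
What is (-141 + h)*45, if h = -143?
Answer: -12780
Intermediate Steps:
(-141 + h)*45 = (-141 - 143)*45 = -284*45 = -12780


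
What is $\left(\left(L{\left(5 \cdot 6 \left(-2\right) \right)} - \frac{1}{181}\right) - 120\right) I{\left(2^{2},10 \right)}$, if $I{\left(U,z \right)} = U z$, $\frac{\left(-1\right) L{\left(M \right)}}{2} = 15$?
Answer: $- \frac{1086040}{181} \approx -6000.2$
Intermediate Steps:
$L{\left(M \right)} = -30$ ($L{\left(M \right)} = \left(-2\right) 15 = -30$)
$\left(\left(L{\left(5 \cdot 6 \left(-2\right) \right)} - \frac{1}{181}\right) - 120\right) I{\left(2^{2},10 \right)} = \left(\left(-30 - \frac{1}{181}\right) - 120\right) 2^{2} \cdot 10 = \left(\left(-30 - \frac{1}{181}\right) - 120\right) 4 \cdot 10 = \left(\left(-30 - \frac{1}{181}\right) - 120\right) 40 = \left(- \frac{5431}{181} - 120\right) 40 = \left(- \frac{27151}{181}\right) 40 = - \frac{1086040}{181}$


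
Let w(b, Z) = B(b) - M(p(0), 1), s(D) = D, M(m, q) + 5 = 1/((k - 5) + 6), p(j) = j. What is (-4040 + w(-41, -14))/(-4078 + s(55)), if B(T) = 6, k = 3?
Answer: 16117/16092 ≈ 1.0016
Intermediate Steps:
M(m, q) = -19/4 (M(m, q) = -5 + 1/((3 - 5) + 6) = -5 + 1/(-2 + 6) = -5 + 1/4 = -19/4)
w(b, Z) = 43/4 (w(b, Z) = 6 - 1*(-19/4) = 6 + 19/4 = 43/4)
(-4040 + w(-41, -14))/(-4078 + s(55)) = (-4040 + 43/4)/(-4078 + 55) = -16117/4/(-4023) = -16117/4*(-1/4023) = 16117/16092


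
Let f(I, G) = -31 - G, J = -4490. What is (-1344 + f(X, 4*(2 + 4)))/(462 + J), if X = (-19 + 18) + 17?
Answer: 1399/4028 ≈ 0.34732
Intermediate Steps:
X = 16 (X = -1 + 17 = 16)
(-1344 + f(X, 4*(2 + 4)))/(462 + J) = (-1344 + (-31 - 4*(2 + 4)))/(462 - 4490) = (-1344 + (-31 - 4*6))/(-4028) = (-1344 + (-31 - 1*24))*(-1/4028) = (-1344 + (-31 - 24))*(-1/4028) = (-1344 - 55)*(-1/4028) = -1399*(-1/4028) = 1399/4028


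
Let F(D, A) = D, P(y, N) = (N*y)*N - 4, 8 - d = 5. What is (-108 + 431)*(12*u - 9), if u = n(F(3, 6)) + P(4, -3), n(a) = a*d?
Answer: 156009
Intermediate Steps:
d = 3 (d = 8 - 1*5 = 8 - 5 = 3)
P(y, N) = -4 + y*N**2 (P(y, N) = y*N**2 - 4 = -4 + y*N**2)
n(a) = 3*a (n(a) = a*3 = 3*a)
u = 41 (u = 3*3 + (-4 + 4*(-3)**2) = 9 + (-4 + 4*9) = 9 + (-4 + 36) = 9 + 32 = 41)
(-108 + 431)*(12*u - 9) = (-108 + 431)*(12*41 - 9) = 323*(492 - 9) = 323*483 = 156009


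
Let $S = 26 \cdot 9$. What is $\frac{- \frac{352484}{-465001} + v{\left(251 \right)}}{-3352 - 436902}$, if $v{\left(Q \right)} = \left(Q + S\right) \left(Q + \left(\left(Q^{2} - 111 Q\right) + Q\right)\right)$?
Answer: $- \frac{4019089844427}{102359275127} \approx -39.265$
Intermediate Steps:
$S = 234$
$v{\left(Q \right)} = \left(234 + Q\right) \left(Q^{2} - 109 Q\right)$ ($v{\left(Q \right)} = \left(Q + 234\right) \left(Q + \left(\left(Q^{2} - 111 Q\right) + Q\right)\right) = \left(234 + Q\right) \left(Q + \left(Q^{2} - 110 Q\right)\right) = \left(234 + Q\right) \left(Q^{2} - 109 Q\right)$)
$\frac{- \frac{352484}{-465001} + v{\left(251 \right)}}{-3352 - 436902} = \frac{- \frac{352484}{-465001} + 251 \left(-25506 + 251^{2} + 125 \cdot 251\right)}{-3352 - 436902} = \frac{\left(-352484\right) \left(- \frac{1}{465001}\right) + 251 \left(-25506 + 63001 + 31375\right)}{-3352 - 436902} = \frac{\frac{352484}{465001} + 251 \cdot 68870}{-440254} = \left(\frac{352484}{465001} + 17286370\right) \left(- \frac{1}{440254}\right) = \frac{8038179688854}{465001} \left(- \frac{1}{440254}\right) = - \frac{4019089844427}{102359275127}$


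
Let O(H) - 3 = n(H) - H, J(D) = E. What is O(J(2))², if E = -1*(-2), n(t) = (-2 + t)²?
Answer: 1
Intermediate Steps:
E = 2
J(D) = 2
O(H) = 3 + (-2 + H)² - H (O(H) = 3 + ((-2 + H)² - H) = 3 + (-2 + H)² - H)
O(J(2))² = (3 + (-2 + 2)² - 1*2)² = (3 + 0² - 2)² = (3 + 0 - 2)² = 1² = 1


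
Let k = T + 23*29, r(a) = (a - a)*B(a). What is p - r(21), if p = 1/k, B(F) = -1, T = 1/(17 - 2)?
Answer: 15/10006 ≈ 0.0014991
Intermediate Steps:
T = 1/15 ≈ 0.066667
r(a) = 0 (r(a) = (a - a)*(-1) = 0*(-1) = 0)
k = 10006/15 (k = 1/15 + 23*29 = 1/15 + 667 = 10006/15 ≈ 667.07)
p = 15/10006 (p = 1/(10006/15) = 15/10006 ≈ 0.0014991)
p - r(21) = 15/10006 - 1*0 = 15/10006 + 0 = 15/10006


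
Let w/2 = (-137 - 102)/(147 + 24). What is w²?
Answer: 228484/29241 ≈ 7.8138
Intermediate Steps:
w = -478/171 (w = 2*((-137 - 102)/(147 + 24)) = 2*(-239/171) = -478/171 ≈ -2.7953)
w² = (-478/171)² = 228484/29241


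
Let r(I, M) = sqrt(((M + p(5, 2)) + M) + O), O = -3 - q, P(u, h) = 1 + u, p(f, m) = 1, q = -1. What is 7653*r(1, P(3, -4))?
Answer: 7653*sqrt(7) ≈ 20248.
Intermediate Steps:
O = -2 (O = -3 - 1*(-1) = -3 + 1 = -2)
r(I, M) = sqrt(-1 + 2*M) (r(I, M) = sqrt(((M + 1) + M) - 2) = sqrt(((1 + M) + M) - 2) = sqrt((1 + 2*M) - 2) = sqrt(-1 + 2*M))
7653*r(1, P(3, -4)) = 7653*sqrt(-1 + 2*(1 + 3)) = 7653*sqrt(-1 + 2*4) = 7653*sqrt(-1 + 8) = 7653*sqrt(7)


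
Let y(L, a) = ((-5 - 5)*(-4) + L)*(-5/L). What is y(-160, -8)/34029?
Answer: -5/45372 ≈ -0.00011020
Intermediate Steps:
y(L, a) = -5*(40 + L)/L (y(L, a) = (-10*(-4) + L)*(-5/L) = (40 + L)*(-5/L) = -5*(40 + L)/L)
y(-160, -8)/34029 = (-5 - 200/(-160))/34029 = (-5 - 200*(-1/160))*(1/34029) = (-5 + 5/4)*(1/34029) = -15/4*1/34029 = -5/45372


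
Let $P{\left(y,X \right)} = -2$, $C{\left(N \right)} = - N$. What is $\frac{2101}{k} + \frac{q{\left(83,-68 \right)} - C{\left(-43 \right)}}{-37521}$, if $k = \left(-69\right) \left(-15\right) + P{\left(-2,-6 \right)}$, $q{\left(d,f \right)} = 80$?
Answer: $\frac{78793400}{38759193} \approx 2.0329$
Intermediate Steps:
$k = 1033$ ($k = \left(-69\right) \left(-15\right) - 2 = 1035 - 2 = 1033$)
$\frac{2101}{k} + \frac{q{\left(83,-68 \right)} - C{\left(-43 \right)}}{-37521} = \frac{2101}{1033} + \frac{80 - \left(-1\right) \left(-43\right)}{-37521} = 2101 \cdot \frac{1}{1033} + \left(80 - 43\right) \left(- \frac{1}{37521}\right) = \frac{2101}{1033} + \left(80 - 43\right) \left(- \frac{1}{37521}\right) = \frac{2101}{1033} + 37 \left(- \frac{1}{37521}\right) = \frac{2101}{1033} - \frac{37}{37521} = \frac{78793400}{38759193}$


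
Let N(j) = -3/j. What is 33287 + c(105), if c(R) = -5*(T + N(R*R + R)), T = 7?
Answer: 24672985/742 ≈ 33252.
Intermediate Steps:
c(R) = -35 + 15/(R + R**2) (c(R) = -5*(7 - 3/(R*R + R)) = -5*(7 - 3/(R**2 + R)) = -5*(7 - 3/(R + R**2)) = -35 + 15/(R + R**2))
33287 + c(105) = 33287 + 5*(3 - 7*105*(1 + 105))/(105*(1 + 105)) = 33287 + 5*(1/105)*(3 - 7*105*106)/106 = 33287 + 5*(1/105)*(1/106)*(3 - 77910) = 33287 + 5*(1/105)*(1/106)*(-77907) = 33287 - 25969/742 = 24672985/742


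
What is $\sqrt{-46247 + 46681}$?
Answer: $\sqrt{434} \approx 20.833$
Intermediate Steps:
$\sqrt{-46247 + 46681} = \sqrt{434}$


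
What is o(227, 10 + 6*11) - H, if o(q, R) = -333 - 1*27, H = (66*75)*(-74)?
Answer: 365940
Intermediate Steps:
H = -366300 (H = 4950*(-74) = -366300)
o(q, R) = -360 (o(q, R) = -333 - 27 = -360)
o(227, 10 + 6*11) - H = -360 - 1*(-366300) = -360 + 366300 = 365940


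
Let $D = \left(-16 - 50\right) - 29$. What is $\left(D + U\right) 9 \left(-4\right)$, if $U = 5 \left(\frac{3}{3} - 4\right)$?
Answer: $3960$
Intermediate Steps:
$U = -15$ ($U = 5 \left(3 \cdot \frac{1}{3} - 4\right) = 5 \left(1 - 4\right) = 5 \left(-3\right) = -15$)
$D = -95$ ($D = -66 - 29 = -95$)
$\left(D + U\right) 9 \left(-4\right) = \left(-95 - 15\right) 9 \left(-4\right) = \left(-110\right) \left(-36\right) = 3960$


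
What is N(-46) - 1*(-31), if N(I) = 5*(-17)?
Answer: -54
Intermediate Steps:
N(I) = -85
N(-46) - 1*(-31) = -85 - 1*(-31) = -85 + 31 = -54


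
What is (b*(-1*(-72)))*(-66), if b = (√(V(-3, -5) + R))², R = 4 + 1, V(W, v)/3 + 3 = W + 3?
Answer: 19008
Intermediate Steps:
V(W, v) = 3*W (V(W, v) = -9 + 3*(W + 3) = -9 + 3*(3 + W) = -9 + (9 + 3*W) = 3*W)
R = 5
b = -4 (b = (√(3*(-3) + 5))² = (√(-9 + 5))² = (√(-4))² = (2*I)² = -4)
(b*(-1*(-72)))*(-66) = -(-4)*(-72)*(-66) = -4*72*(-66) = -288*(-66) = 19008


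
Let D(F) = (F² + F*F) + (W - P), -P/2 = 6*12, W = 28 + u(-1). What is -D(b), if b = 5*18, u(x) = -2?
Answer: -16370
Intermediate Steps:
b = 90
W = 26 (W = 28 - 2 = 26)
P = -144 (P = -12*12 = -2*72 = -144)
D(F) = 170 + 2*F² (D(F) = (F² + F*F) + (26 - 1*(-144)) = (F² + F²) + (26 + 144) = 2*F² + 170 = 170 + 2*F²)
-D(b) = -(170 + 2*90²) = -(170 + 2*8100) = -(170 + 16200) = -1*16370 = -16370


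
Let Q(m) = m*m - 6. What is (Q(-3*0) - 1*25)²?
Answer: 961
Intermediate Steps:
Q(m) = -6 + m² (Q(m) = m² - 6 = -6 + m²)
(Q(-3*0) - 1*25)² = ((-6 + (-3*0)²) - 1*25)² = ((-6 + 0²) - 25)² = ((-6 + 0) - 25)² = (-6 - 25)² = (-31)² = 961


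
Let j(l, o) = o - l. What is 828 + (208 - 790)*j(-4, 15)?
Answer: -10230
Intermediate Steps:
828 + (208 - 790)*j(-4, 15) = 828 + (208 - 790)*(15 - 1*(-4)) = 828 - 582*(15 + 4) = 828 - 582*19 = 828 - 11058 = -10230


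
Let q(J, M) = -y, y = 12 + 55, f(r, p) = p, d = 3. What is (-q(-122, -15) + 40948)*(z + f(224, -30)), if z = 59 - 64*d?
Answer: -6685445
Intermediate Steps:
y = 67
q(J, M) = -67 (q(J, M) = -1*67 = -67)
z = -133 (z = 59 - 64*3 = 59 - 192 = -133)
(-q(-122, -15) + 40948)*(z + f(224, -30)) = (-1*(-67) + 40948)*(-133 - 30) = (67 + 40948)*(-163) = 41015*(-163) = -6685445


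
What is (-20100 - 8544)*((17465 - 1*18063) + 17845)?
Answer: -494023068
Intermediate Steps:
(-20100 - 8544)*((17465 - 1*18063) + 17845) = -28644*((17465 - 18063) + 17845) = -28644*(-598 + 17845) = -28644*17247 = -494023068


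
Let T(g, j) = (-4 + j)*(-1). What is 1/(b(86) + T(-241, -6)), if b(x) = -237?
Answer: -1/227 ≈ -0.0044053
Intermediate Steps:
T(g, j) = 4 - j
1/(b(86) + T(-241, -6)) = 1/(-237 + (4 - 1*(-6))) = 1/(-237 + (4 + 6)) = 1/(-237 + 10) = 1/(-227) = -1/227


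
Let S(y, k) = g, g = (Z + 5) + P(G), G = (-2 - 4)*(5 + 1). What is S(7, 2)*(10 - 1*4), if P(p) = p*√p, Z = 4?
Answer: 54 - 1296*I ≈ 54.0 - 1296.0*I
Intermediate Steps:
G = -36 (G = -6*6 = -36)
P(p) = p^(3/2)
g = 9 - 216*I (g = (4 + 5) + (-36)^(3/2) = 9 - 216*I ≈ 9.0 - 216.0*I)
S(y, k) = 9 - 216*I
S(7, 2)*(10 - 1*4) = (9 - 216*I)*(10 - 1*4) = (9 - 216*I)*(10 - 4) = (9 - 216*I)*6 = 54 - 1296*I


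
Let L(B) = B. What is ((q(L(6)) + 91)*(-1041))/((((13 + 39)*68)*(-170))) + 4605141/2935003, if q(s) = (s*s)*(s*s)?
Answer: 7005996334521/1764289003360 ≈ 3.9710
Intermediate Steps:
q(s) = s⁴ (q(s) = s²*s² = s⁴)
((q(L(6)) + 91)*(-1041))/((((13 + 39)*68)*(-170))) + 4605141/2935003 = ((6⁴ + 91)*(-1041))/((((13 + 39)*68)*(-170))) + 4605141/2935003 = ((1296 + 91)*(-1041))/(((52*68)*(-170))) + 4605141*(1/2935003) = (1387*(-1041))/((3536*(-170))) + 4605141/2935003 = -1443867/(-601120) + 4605141/2935003 = -1443867*(-1/601120) + 4605141/2935003 = 1443867/601120 + 4605141/2935003 = 7005996334521/1764289003360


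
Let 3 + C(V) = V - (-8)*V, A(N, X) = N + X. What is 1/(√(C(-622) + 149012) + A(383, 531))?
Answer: 914/691985 - √143411/691985 ≈ 0.00077358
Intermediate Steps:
C(V) = -3 + 9*V (C(V) = -3 + (V - (-8)*V) = -3 + (V + 8*V) = -3 + 9*V)
1/(√(C(-622) + 149012) + A(383, 531)) = 1/(√((-3 + 9*(-622)) + 149012) + (383 + 531)) = 1/(√((-3 - 5598) + 149012) + 914) = 1/(√(-5601 + 149012) + 914) = 1/(√143411 + 914) = 1/(914 + √143411)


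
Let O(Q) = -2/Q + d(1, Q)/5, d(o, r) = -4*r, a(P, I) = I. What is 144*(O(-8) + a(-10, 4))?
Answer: 7668/5 ≈ 1533.6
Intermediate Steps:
O(Q) = -2/Q - 4*Q/5
144*(O(-8) + a(-10, 4)) = 144*((-2/(-8) - ⅘*(-8)) + 4) = 144*((-2*(-⅛) + 32/5) + 4) = 144*((¼ + 32/5) + 4) = 144*(133/20 + 4) = 144*(213/20) = 7668/5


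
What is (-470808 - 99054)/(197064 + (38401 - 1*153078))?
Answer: -569862/82387 ≈ -6.9169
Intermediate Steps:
(-470808 - 99054)/(197064 + (38401 - 1*153078)) = -569862/(197064 + (38401 - 153078)) = -569862/(197064 - 114677) = -569862/82387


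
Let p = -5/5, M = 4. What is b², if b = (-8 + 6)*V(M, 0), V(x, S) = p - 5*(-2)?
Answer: 324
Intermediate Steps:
p = -1 (p = -5*⅕ = -1)
V(x, S) = 9 (V(x, S) = -1 - 5*(-2) = -1 + 10 = 9)
b = -18 (b = (-8 + 6)*9 = -2*9 = -18)
b² = (-18)² = 324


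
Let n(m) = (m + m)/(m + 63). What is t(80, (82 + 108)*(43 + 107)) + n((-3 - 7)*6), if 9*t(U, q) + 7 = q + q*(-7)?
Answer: -171367/9 ≈ -19041.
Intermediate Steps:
t(U, q) = -7/9 - 2*q/3 (t(U, q) = -7/9 + (q + q*(-7))/9 = -7/9 + (q - 7*q)/9 = -7/9 + (-6*q)/9 = -7/9 - 2*q/3)
n(m) = 2*m/(63 + m) (n(m) = (2*m)/(63 + m) = 2*m/(63 + m))
t(80, (82 + 108)*(43 + 107)) + n((-3 - 7)*6) = (-7/9 - 2*(82 + 108)*(43 + 107)/3) + 2*((-3 - 7)*6)/(63 + (-3 - 7)*6) = (-7/9 - 380*150/3) + 2*(-10*6)/(63 - 10*6) = (-7/9 - 2/3*28500) + 2*(-60)/(63 - 60) = (-7/9 - 19000) + 2*(-60)/3 = -171007/9 + 2*(-60)*(1/3) = -171007/9 - 40 = -171367/9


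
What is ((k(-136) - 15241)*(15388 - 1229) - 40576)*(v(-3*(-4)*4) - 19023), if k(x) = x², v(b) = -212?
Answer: -885713448715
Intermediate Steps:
((k(-136) - 15241)*(15388 - 1229) - 40576)*(v(-3*(-4)*4) - 19023) = (((-136)² - 15241)*(15388 - 1229) - 40576)*(-212 - 19023) = ((18496 - 15241)*14159 - 40576)*(-19235) = (3255*14159 - 40576)*(-19235) = (46087545 - 40576)*(-19235) = 46046969*(-19235) = -885713448715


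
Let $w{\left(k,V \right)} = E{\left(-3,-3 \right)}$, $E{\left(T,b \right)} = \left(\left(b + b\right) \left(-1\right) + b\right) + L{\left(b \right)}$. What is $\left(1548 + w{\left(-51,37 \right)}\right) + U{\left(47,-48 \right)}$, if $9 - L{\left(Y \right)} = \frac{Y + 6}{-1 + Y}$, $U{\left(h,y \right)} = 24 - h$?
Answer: $\frac{6151}{4} \approx 1537.8$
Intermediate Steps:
$L{\left(Y \right)} = 9 - \frac{6 + Y}{-1 + Y}$ ($L{\left(Y \right)} = 9 - \frac{Y + 6}{-1 + Y} = 9 - \frac{6 + Y}{-1 + Y}$)
$E{\left(T,b \right)} = - b + \frac{-15 + 8 b}{-1 + b}$ ($E{\left(T,b \right)} = \left(\left(b + b\right) \left(-1\right) + b\right) + \frac{-15 + 8 b}{-1 + b} = \left(2 b \left(-1\right) + b\right) + \frac{-15 + 8 b}{-1 + b} = \left(- 2 b + b\right) + \frac{-15 + 8 b}{-1 + b} = - b + \frac{-15 + 8 b}{-1 + b}$)
$w{\left(k,V \right)} = \frac{51}{4}$ ($w{\left(k,V \right)} = \frac{-15 - \left(-3\right)^{2} + 9 \left(-3\right)}{-1 - 3} = \frac{-15 - 9 - 27}{-4} = - \frac{-15 - 9 - 27}{4} = \left(- \frac{1}{4}\right) \left(-51\right) = \frac{51}{4}$)
$\left(1548 + w{\left(-51,37 \right)}\right) + U{\left(47,-48 \right)} = \left(1548 + \frac{51}{4}\right) + \left(24 - 47\right) = \frac{6243}{4} + \left(24 - 47\right) = \frac{6243}{4} - 23 = \frac{6151}{4}$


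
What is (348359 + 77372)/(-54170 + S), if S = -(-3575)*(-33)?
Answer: -425731/172145 ≈ -2.4731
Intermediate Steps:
S = -117975 (S = -143*825 = -117975)
(348359 + 77372)/(-54170 + S) = (348359 + 77372)/(-54170 - 117975) = 425731/(-172145) = 425731*(-1/172145) = -425731/172145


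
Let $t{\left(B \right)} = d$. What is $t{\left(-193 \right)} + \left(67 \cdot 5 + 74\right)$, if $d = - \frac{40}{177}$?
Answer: $\frac{72353}{177} \approx 408.77$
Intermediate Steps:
$d = - \frac{40}{177}$ ($d = \left(-40\right) \frac{1}{177} = - \frac{40}{177} \approx -0.22599$)
$t{\left(B \right)} = - \frac{40}{177}$
$t{\left(-193 \right)} + \left(67 \cdot 5 + 74\right) = - \frac{40}{177} + \left(67 \cdot 5 + 74\right) = - \frac{40}{177} + \left(335 + 74\right) = - \frac{40}{177} + 409 = \frac{72353}{177}$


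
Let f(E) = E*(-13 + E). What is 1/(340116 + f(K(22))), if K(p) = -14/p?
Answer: 121/41155086 ≈ 2.9401e-6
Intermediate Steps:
1/(340116 + f(K(22))) = 1/(340116 + (-14/22)*(-13 - 14/22)) = 1/(340116 + (-14*1/22)*(-13 - 14*1/22)) = 1/(340116 - 7*(-13 - 7/11)/11) = 1/(340116 - 7/11*(-150/11)) = 1/(340116 + 1050/121) = 1/(41155086/121) = 121/41155086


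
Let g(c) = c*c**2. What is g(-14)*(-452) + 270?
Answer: 1240558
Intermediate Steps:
g(c) = c**3
g(-14)*(-452) + 270 = (-14)**3*(-452) + 270 = -2744*(-452) + 270 = 1240288 + 270 = 1240558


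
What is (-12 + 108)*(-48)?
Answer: -4608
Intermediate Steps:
(-12 + 108)*(-48) = 96*(-48) = -4608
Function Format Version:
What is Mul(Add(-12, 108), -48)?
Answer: -4608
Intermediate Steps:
Mul(Add(-12, 108), -48) = Mul(96, -48) = -4608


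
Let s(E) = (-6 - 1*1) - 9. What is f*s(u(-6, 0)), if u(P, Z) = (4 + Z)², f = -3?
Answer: 48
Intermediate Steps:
s(E) = -16 (s(E) = (-6 - 1) - 9 = -7 - 9 = -16)
f*s(u(-6, 0)) = -3*(-16) = 48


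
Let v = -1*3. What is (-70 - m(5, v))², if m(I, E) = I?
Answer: 5625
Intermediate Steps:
v = -3
(-70 - m(5, v))² = (-70 - 1*5)² = (-70 - 5)² = (-75)² = 5625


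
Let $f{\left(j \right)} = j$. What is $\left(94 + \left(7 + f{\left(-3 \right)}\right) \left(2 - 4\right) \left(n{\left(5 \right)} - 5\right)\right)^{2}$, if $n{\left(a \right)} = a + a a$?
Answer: $11236$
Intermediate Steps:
$n{\left(a \right)} = a + a^{2}$
$\left(94 + \left(7 + f{\left(-3 \right)}\right) \left(2 - 4\right) \left(n{\left(5 \right)} - 5\right)\right)^{2} = \left(94 + \left(7 - 3\right) \left(2 - 4\right) \left(5 \left(1 + 5\right) - 5\right)\right)^{2} = \left(94 + 4 \left(- 2 \left(5 \cdot 6 - 5\right)\right)\right)^{2} = \left(94 + 4 \left(- 2 \left(30 - 5\right)\right)\right)^{2} = \left(94 + 4 \left(\left(-2\right) 25\right)\right)^{2} = \left(94 + 4 \left(-50\right)\right)^{2} = \left(94 - 200\right)^{2} = \left(-106\right)^{2} = 11236$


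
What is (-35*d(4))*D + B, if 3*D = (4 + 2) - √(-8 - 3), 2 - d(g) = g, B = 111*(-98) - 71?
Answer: -10809 - 70*I*√11/3 ≈ -10809.0 - 77.388*I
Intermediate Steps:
B = -10949 (B = -10878 - 71 = -10949)
d(g) = 2 - g
D = 2 - I*√11/3 (D = ((4 + 2) - √(-8 - 3))/3 = (6 - √(-11))/3 = (6 - I*√11)/3 = 2 - I*√11/3 ≈ 2.0 - 1.1055*I)
(-35*d(4))*D + B = (-35*(2 - 1*4))*(2 - I*√11/3) - 10949 = (-35*(2 - 4))*(2 - I*√11/3) - 10949 = (-35*(-2))*(2 - I*√11/3) - 10949 = 70*(2 - I*√11/3) - 10949 = (140 - 70*I*√11/3) - 10949 = -10809 - 70*I*√11/3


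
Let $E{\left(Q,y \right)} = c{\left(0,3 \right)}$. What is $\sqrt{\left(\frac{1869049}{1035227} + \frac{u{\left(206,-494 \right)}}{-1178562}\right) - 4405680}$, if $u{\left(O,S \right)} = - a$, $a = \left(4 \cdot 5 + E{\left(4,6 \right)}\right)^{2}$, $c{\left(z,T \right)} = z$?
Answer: $\frac{i \sqrt{1639565719705681890545572450917}}{610039601787} \approx 2099.0 i$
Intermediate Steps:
$E{\left(Q,y \right)} = 0$
$a = 400$ ($a = \left(4 \cdot 5 + 0\right)^{2} = \left(20 + 0\right)^{2} = 20^{2} = 400$)
$u{\left(O,S \right)} = -400$ ($u{\left(O,S \right)} = \left(-1\right) 400 = -400$)
$\sqrt{\left(\frac{1869049}{1035227} + \frac{u{\left(206,-494 \right)}}{-1178562}\right) - 4405680} = \sqrt{\left(\frac{1869049}{1035227} - \frac{400}{-1178562}\right) - 4405680} = \sqrt{\left(1869049 \cdot \frac{1}{1035227} - - \frac{200}{589281}\right) - 4405680} = \sqrt{\left(\frac{1869049}{1035227} + \frac{200}{589281}\right) - 4405680} = \sqrt{\frac{1101602109169}{610039601787} - 4405680} = \sqrt{- \frac{2687638171198840991}{610039601787}} = \frac{i \sqrt{1639565719705681890545572450917}}{610039601787}$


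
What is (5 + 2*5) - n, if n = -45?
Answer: 60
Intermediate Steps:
(5 + 2*5) - n = (5 + 2*5) - 1*(-45) = (5 + 10) + 45 = 15 + 45 = 60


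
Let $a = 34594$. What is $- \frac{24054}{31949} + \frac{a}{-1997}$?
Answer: $- \frac{1153279544}{63802153} \approx -18.076$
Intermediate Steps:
$- \frac{24054}{31949} + \frac{a}{-1997} = - \frac{24054}{31949} + \frac{34594}{-1997} = \left(-24054\right) \frac{1}{31949} + 34594 \left(- \frac{1}{1997}\right) = - \frac{24054}{31949} - \frac{34594}{1997} = - \frac{1153279544}{63802153}$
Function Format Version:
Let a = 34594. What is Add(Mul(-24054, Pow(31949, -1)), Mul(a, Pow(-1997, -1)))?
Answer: Rational(-1153279544, 63802153) ≈ -18.076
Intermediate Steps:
Add(Mul(-24054, Pow(31949, -1)), Mul(a, Pow(-1997, -1))) = Add(Mul(-24054, Pow(31949, -1)), Mul(34594, Pow(-1997, -1))) = Add(Mul(-24054, Rational(1, 31949)), Mul(34594, Rational(-1, 1997))) = Add(Rational(-24054, 31949), Rational(-34594, 1997)) = Rational(-1153279544, 63802153)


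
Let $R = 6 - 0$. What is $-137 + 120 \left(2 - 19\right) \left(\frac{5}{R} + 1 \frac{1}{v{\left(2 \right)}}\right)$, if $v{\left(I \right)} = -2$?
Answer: $-817$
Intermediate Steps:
$R = 6$ ($R = 6 + 0 = 6$)
$-137 + 120 \left(2 - 19\right) \left(\frac{5}{R} + 1 \frac{1}{v{\left(2 \right)}}\right) = -137 + 120 \left(2 - 19\right) \left(\frac{5}{6} + 1 \frac{1}{-2}\right) = -137 + 120 \left(2 - 19\right) \left(5 \cdot \frac{1}{6} + 1 \left(- \frac{1}{2}\right)\right) = -137 + 120 \left(- 17 \left(\frac{5}{6} - \frac{1}{2}\right)\right) = -137 + 120 \left(\left(-17\right) \frac{1}{3}\right) = -137 + 120 \left(- \frac{17}{3}\right) = -137 - 680 = -817$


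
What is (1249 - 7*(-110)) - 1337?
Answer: 682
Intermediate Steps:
(1249 - 7*(-110)) - 1337 = (1249 - 1*(-770)) - 1337 = (1249 + 770) - 1337 = 2019 - 1337 = 682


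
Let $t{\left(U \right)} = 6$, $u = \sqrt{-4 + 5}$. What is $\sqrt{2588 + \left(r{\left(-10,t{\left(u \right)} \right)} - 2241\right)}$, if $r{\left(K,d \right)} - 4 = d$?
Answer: $\sqrt{357} \approx 18.894$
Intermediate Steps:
$u = 1$ ($u = \sqrt{1} = 1$)
$r{\left(K,d \right)} = 4 + d$
$\sqrt{2588 + \left(r{\left(-10,t{\left(u \right)} \right)} - 2241\right)} = \sqrt{2588 + \left(\left(4 + 6\right) - 2241\right)} = \sqrt{2588 + \left(10 - 2241\right)} = \sqrt{2588 - 2231} = \sqrt{357}$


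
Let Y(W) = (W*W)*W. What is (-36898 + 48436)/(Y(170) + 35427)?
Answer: 11538/4948427 ≈ 0.0023317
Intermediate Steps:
Y(W) = W³ (Y(W) = W²*W = W³)
(-36898 + 48436)/(Y(170) + 35427) = (-36898 + 48436)/(170³ + 35427) = 11538/(4913000 + 35427) = 11538/4948427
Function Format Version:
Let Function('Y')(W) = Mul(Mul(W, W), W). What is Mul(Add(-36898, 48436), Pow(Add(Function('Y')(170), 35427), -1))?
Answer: Rational(11538, 4948427) ≈ 0.0023317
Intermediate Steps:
Function('Y')(W) = Pow(W, 3) (Function('Y')(W) = Mul(Pow(W, 2), W) = Pow(W, 3))
Mul(Add(-36898, 48436), Pow(Add(Function('Y')(170), 35427), -1)) = Mul(Add(-36898, 48436), Pow(Add(Pow(170, 3), 35427), -1)) = Mul(11538, Pow(Add(4913000, 35427), -1)) = Mul(11538, Pow(4948427, -1)) = Mul(11538, Rational(1, 4948427)) = Rational(11538, 4948427)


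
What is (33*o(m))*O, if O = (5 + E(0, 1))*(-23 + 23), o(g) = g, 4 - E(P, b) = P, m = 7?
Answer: 0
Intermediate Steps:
E(P, b) = 4 - P
O = 0 (O = (5 + (4 - 1*0))*(-23 + 23) = (5 + (4 + 0))*0 = (5 + 4)*0 = 9*0 = 0)
(33*o(m))*O = (33*7)*0 = 231*0 = 0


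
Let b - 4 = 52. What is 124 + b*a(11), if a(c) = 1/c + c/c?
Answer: 2036/11 ≈ 185.09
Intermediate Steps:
b = 56 (b = 4 + 52 = 56)
a(c) = 1 + 1/c (a(c) = 1/c + 1 = 1 + 1/c)
124 + b*a(11) = 124 + 56*((1 + 11)/11) = 124 + 56*((1/11)*12) = 124 + 56*(12/11) = 124 + 672/11 = 2036/11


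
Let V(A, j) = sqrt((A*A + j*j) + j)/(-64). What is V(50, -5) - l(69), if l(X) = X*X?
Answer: -4761 - 3*sqrt(70)/32 ≈ -4761.8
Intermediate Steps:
l(X) = X**2
V(A, j) = -sqrt(j + A**2 + j**2)/64 (V(A, j) = sqrt((A**2 + j**2) + j)*(-1/64) = sqrt(j + A**2 + j**2)*(-1/64) = -sqrt(j + A**2 + j**2)/64)
V(50, -5) - l(69) = -sqrt(-5 + 50**2 + (-5)**2)/64 - 1*69**2 = -sqrt(-5 + 2500 + 25)/64 - 1*4761 = -3*sqrt(70)/32 - 4761 = -4761 - 3*sqrt(70)/32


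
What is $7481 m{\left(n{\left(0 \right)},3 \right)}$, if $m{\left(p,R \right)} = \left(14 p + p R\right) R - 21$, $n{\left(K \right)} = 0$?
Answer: $-157101$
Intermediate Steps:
$m{\left(p,R \right)} = -21 + R \left(14 p + R p\right)$ ($m{\left(p,R \right)} = \left(14 p + R p\right) R - 21 = R \left(14 p + R p\right) - 21 = -21 + R \left(14 p + R p\right)$)
$7481 m{\left(n{\left(0 \right)},3 \right)} = 7481 \left(-21 + 0 \cdot 3^{2} + 14 \cdot 3 \cdot 0\right) = 7481 \left(-21 + 0 \cdot 9 + 0\right) = 7481 \left(-21 + 0 + 0\right) = 7481 \left(-21\right) = -157101$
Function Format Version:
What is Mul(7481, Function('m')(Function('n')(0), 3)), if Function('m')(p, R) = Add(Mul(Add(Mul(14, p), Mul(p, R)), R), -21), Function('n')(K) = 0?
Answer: -157101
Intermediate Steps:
Function('m')(p, R) = Add(-21, Mul(R, Add(Mul(14, p), Mul(R, p)))) (Function('m')(p, R) = Add(Mul(Add(Mul(14, p), Mul(R, p)), R), -21) = Add(Mul(R, Add(Mul(14, p), Mul(R, p))), -21) = Add(-21, Mul(R, Add(Mul(14, p), Mul(R, p)))))
Mul(7481, Function('m')(Function('n')(0), 3)) = Mul(7481, Add(-21, Mul(0, Pow(3, 2)), Mul(14, 3, 0))) = Mul(7481, Add(-21, Mul(0, 9), 0)) = Mul(7481, Add(-21, 0, 0)) = Mul(7481, -21) = -157101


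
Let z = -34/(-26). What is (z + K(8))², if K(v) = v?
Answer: 14641/169 ≈ 86.633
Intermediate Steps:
z = 17/13 (z = -34*(-1/26) = 17/13 ≈ 1.3077)
(z + K(8))² = (17/13 + 8)² = (121/13)² = 14641/169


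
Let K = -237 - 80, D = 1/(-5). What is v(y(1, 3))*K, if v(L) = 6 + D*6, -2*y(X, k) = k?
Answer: -7608/5 ≈ -1521.6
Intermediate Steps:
y(X, k) = -k/2
D = -1/5 ≈ -0.20000
K = -317
v(L) = 24/5 (v(L) = 6 - 1/5*6 = 6 - 6/5 = 24/5)
v(y(1, 3))*K = (24/5)*(-317) = -7608/5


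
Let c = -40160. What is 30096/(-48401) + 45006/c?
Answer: -1693495383/971892080 ≈ -1.7425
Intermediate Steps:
30096/(-48401) + 45006/c = 30096/(-48401) + 45006/(-40160) = 30096*(-1/48401) + 45006*(-1/40160) = -30096/48401 - 22503/20080 = -1693495383/971892080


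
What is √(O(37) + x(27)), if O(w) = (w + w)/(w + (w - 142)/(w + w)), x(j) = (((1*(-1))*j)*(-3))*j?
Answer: √15176209151/2633 ≈ 46.788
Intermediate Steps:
x(j) = 3*j² (x(j) = (-j*(-3))*j = (3*j)*j = 3*j²)
O(w) = 2*w/(w + (-142 + w)/(2*w)) (O(w) = (2*w)/(w + (-142 + w)/((2*w))) = (2*w)/(w + (-142 + w)*(1/(2*w))) = (2*w)/(w + (-142 + w)/(2*w)) = 2*w/(w + (-142 + w)/(2*w)))
√(O(37) + x(27)) = √(4*37²/(-142 + 37 + 2*37²) + 3*27²) = √(4*1369/(-142 + 37 + 2*1369) + 3*729) = √(4*1369/(-142 + 37 + 2738) + 2187) = √(4*1369/2633 + 2187) = √(4*1369*(1/2633) + 2187) = √(5476/2633 + 2187) = √(5763847/2633) = √15176209151/2633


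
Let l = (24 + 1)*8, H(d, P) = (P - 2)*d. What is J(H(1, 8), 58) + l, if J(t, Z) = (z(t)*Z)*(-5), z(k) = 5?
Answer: -1250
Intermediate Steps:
H(d, P) = d*(-2 + P) (H(d, P) = (-2 + P)*d = d*(-2 + P))
J(t, Z) = -25*Z (J(t, Z) = (5*Z)*(-5) = -25*Z)
l = 200 (l = 25*8 = 200)
J(H(1, 8), 58) + l = -25*58 + 200 = -1450 + 200 = -1250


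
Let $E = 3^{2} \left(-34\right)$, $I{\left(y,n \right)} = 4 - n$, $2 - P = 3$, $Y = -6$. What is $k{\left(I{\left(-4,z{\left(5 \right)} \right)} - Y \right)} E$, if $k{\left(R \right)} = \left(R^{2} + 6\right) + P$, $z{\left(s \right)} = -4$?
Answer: $-61506$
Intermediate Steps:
$P = -1$ ($P = 2 - 3 = -1$)
$k{\left(R \right)} = 5 + R^{2}$ ($k{\left(R \right)} = \left(R^{2} + 6\right) - 1 = \left(6 + R^{2}\right) - 1 = 5 + R^{2}$)
$E = -306$ ($E = 9 \left(-34\right) = -306$)
$k{\left(I{\left(-4,z{\left(5 \right)} \right)} - Y \right)} E = \left(5 + \left(\left(4 - -4\right) - -6\right)^{2}\right) \left(-306\right) = \left(5 + \left(\left(4 + 4\right) + 6\right)^{2}\right) \left(-306\right) = \left(5 + \left(8 + 6\right)^{2}\right) \left(-306\right) = \left(5 + 14^{2}\right) \left(-306\right) = \left(5 + 196\right) \left(-306\right) = 201 \left(-306\right) = -61506$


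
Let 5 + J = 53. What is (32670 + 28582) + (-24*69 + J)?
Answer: 59644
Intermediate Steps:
J = 48 (J = -5 + 53 = 48)
(32670 + 28582) + (-24*69 + J) = (32670 + 28582) + (-24*69 + 48) = 61252 + (-1656 + 48) = 61252 - 1608 = 59644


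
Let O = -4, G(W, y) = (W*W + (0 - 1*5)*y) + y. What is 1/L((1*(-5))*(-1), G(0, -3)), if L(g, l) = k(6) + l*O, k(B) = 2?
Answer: -1/46 ≈ -0.021739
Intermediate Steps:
G(W, y) = W² - 4*y (G(W, y) = (W² + (0 - 5)*y) + y = (W² - 5*y) + y = W² - 4*y)
L(g, l) = 2 - 4*l (L(g, l) = 2 + l*(-4) = 2 - 4*l)
1/L((1*(-5))*(-1), G(0, -3)) = 1/(2 - 4*(0² - 4*(-3))) = 1/(2 - 4*(0 + 12)) = 1/(2 - 4*12) = 1/(2 - 48) = 1/(-46) = -1/46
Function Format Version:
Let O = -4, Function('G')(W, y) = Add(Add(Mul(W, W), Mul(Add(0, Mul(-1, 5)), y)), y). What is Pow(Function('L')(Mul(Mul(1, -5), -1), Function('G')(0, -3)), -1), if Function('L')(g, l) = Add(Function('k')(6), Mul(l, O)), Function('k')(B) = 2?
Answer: Rational(-1, 46) ≈ -0.021739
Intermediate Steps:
Function('G')(W, y) = Add(Pow(W, 2), Mul(-4, y)) (Function('G')(W, y) = Add(Add(Pow(W, 2), Mul(Add(0, -5), y)), y) = Add(Add(Pow(W, 2), Mul(-5, y)), y) = Add(Pow(W, 2), Mul(-4, y)))
Function('L')(g, l) = Add(2, Mul(-4, l)) (Function('L')(g, l) = Add(2, Mul(l, -4)) = Add(2, Mul(-4, l)))
Pow(Function('L')(Mul(Mul(1, -5), -1), Function('G')(0, -3)), -1) = Pow(Add(2, Mul(-4, Add(Pow(0, 2), Mul(-4, -3)))), -1) = Pow(Add(2, Mul(-4, Add(0, 12))), -1) = Pow(Add(2, Mul(-4, 12)), -1) = Pow(Add(2, -48), -1) = Pow(-46, -1) = Rational(-1, 46)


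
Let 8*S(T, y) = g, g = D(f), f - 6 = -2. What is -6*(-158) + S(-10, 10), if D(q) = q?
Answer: 1897/2 ≈ 948.50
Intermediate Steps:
f = 4 (f = 6 - 2 = 4)
g = 4
S(T, y) = 1/2 (S(T, y) = (1/8)*4 = 1/2)
-6*(-158) + S(-10, 10) = -6*(-158) + 1/2 = 948 + 1/2 = 1897/2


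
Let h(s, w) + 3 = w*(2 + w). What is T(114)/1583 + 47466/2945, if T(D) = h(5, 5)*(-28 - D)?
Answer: 61756598/4661935 ≈ 13.247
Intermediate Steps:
h(s, w) = -3 + w*(2 + w)
T(D) = -896 - 32*D (T(D) = (-3 + 5² + 2*5)*(-28 - D) = (-3 + 25 + 10)*(-28 - D) = 32*(-28 - D) = -896 - 32*D)
T(114)/1583 + 47466/2945 = (-896 - 32*114)/1583 + 47466/2945 = (-896 - 3648)*(1/1583) + 47466*(1/2945) = -4544*1/1583 + 47466/2945 = -4544/1583 + 47466/2945 = 61756598/4661935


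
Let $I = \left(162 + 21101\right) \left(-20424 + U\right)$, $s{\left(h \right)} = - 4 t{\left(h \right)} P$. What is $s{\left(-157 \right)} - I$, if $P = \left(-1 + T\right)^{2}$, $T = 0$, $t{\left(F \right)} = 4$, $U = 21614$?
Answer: $-25302986$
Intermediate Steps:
$P = 1$ ($P = \left(-1 + 0\right)^{2} = \left(-1\right)^{2} = 1$)
$s{\left(h \right)} = -16$ ($s{\left(h \right)} = \left(-4\right) 4 \cdot 1 = \left(-16\right) 1 = -16$)
$I = 25302970$ ($I = \left(162 + 21101\right) \left(-20424 + 21614\right) = 21263 \cdot 1190 = 25302970$)
$s{\left(-157 \right)} - I = -16 - 25302970 = -25302986$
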